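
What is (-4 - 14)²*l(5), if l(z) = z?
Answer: 1620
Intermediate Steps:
(-4 - 14)²*l(5) = (-4 - 14)²*5 = (-18)²*5 = 324*5 = 1620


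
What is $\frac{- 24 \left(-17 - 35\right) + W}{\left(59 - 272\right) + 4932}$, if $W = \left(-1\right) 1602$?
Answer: $- \frac{118}{1573} \approx -0.075016$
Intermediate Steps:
$W = -1602$
$\frac{- 24 \left(-17 - 35\right) + W}{\left(59 - 272\right) + 4932} = \frac{- 24 \left(-17 - 35\right) - 1602}{\left(59 - 272\right) + 4932} = \frac{\left(-24\right) \left(-52\right) - 1602}{\left(59 - 272\right) + 4932} = \frac{1248 - 1602}{-213 + 4932} = - \frac{354}{4719} = \left(-354\right) \frac{1}{4719} = - \frac{118}{1573}$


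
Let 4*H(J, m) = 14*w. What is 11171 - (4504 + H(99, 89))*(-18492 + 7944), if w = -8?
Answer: 47224019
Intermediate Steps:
H(J, m) = -28 (H(J, m) = (14*(-8))/4 = (¼)*(-112) = -28)
11171 - (4504 + H(99, 89))*(-18492 + 7944) = 11171 - (4504 - 28)*(-18492 + 7944) = 11171 - 4476*(-10548) = 11171 - 1*(-47212848) = 11171 + 47212848 = 47224019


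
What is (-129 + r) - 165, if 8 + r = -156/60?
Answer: -1523/5 ≈ -304.60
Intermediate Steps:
r = -53/5 (r = -8 - 156/60 = -8 - 156*1/60 = -8 - 13/5 = -53/5 ≈ -10.600)
(-129 + r) - 165 = (-129 - 53/5) - 165 = -698/5 - 165 = -1523/5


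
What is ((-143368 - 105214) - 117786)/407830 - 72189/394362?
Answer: -9662358727/8935147470 ≈ -1.0814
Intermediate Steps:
((-143368 - 105214) - 117786)/407830 - 72189/394362 = (-248582 - 117786)*(1/407830) - 72189*1/394362 = -366368*1/407830 - 8021/43818 = -183184/203915 - 8021/43818 = -9662358727/8935147470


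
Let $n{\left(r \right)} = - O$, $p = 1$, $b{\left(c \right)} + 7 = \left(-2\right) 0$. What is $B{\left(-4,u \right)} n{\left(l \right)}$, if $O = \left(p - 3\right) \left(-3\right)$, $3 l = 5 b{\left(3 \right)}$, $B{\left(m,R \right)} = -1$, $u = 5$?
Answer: $6$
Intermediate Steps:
$b{\left(c \right)} = -7$ ($b{\left(c \right)} = -7 - 0 = -7 + 0 = -7$)
$l = - \frac{35}{3}$ ($l = \frac{5 \left(-7\right)}{3} = \frac{1}{3} \left(-35\right) = - \frac{35}{3} \approx -11.667$)
$O = 6$ ($O = \left(1 - 3\right) \left(-3\right) = \left(-2\right) \left(-3\right) = 6$)
$n{\left(r \right)} = -6$ ($n{\left(r \right)} = \left(-1\right) 6 = -6$)
$B{\left(-4,u \right)} n{\left(l \right)} = \left(-1\right) \left(-6\right) = 6$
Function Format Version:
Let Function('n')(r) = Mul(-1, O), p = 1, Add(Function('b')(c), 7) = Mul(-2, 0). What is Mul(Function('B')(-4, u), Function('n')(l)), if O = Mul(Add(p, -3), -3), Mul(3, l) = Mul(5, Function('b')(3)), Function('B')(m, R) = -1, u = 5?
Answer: 6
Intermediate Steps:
Function('b')(c) = -7 (Function('b')(c) = Add(-7, Mul(-2, 0)) = Add(-7, 0) = -7)
l = Rational(-35, 3) (l = Mul(Rational(1, 3), Mul(5, -7)) = Mul(Rational(1, 3), -35) = Rational(-35, 3) ≈ -11.667)
O = 6 (O = Mul(Add(1, -3), -3) = Mul(-2, -3) = 6)
Function('n')(r) = -6 (Function('n')(r) = Mul(-1, 6) = -6)
Mul(Function('B')(-4, u), Function('n')(l)) = Mul(-1, -6) = 6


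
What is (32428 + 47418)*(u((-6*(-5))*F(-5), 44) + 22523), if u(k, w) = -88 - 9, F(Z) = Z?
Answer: 1790626396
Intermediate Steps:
u(k, w) = -97
(32428 + 47418)*(u((-6*(-5))*F(-5), 44) + 22523) = (32428 + 47418)*(-97 + 22523) = 79846*22426 = 1790626396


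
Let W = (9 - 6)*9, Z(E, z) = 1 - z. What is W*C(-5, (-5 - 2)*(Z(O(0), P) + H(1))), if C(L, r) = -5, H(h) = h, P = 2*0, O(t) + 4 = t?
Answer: -135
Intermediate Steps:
O(t) = -4 + t
P = 0
W = 27 (W = 3*9 = 27)
W*C(-5, (-5 - 2)*(Z(O(0), P) + H(1))) = 27*(-5) = -135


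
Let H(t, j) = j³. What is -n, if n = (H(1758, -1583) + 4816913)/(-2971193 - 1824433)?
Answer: -660334229/799271 ≈ -826.17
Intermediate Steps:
n = 660334229/799271 (n = ((-1583)³ + 4816913)/(-2971193 - 1824433) = (-3966822287 + 4816913)/(-4795626) = -3962005374*(-1/4795626) = 660334229/799271 ≈ 826.17)
-n = -1*660334229/799271 = -660334229/799271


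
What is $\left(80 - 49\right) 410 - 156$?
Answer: $12554$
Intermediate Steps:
$\left(80 - 49\right) 410 - 156 = 31 \cdot 410 - 156 = 12710 - 156 = 12554$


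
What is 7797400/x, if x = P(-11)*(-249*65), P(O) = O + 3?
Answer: 14995/249 ≈ 60.221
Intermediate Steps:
P(O) = 3 + O
x = 129480 (x = (3 - 11)*(-249*65) = -8*(-16185) = 129480)
7797400/x = 7797400/129480 = 7797400*(1/129480) = 14995/249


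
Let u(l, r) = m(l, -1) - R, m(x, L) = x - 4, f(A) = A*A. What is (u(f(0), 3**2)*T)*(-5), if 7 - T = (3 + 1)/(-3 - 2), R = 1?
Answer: 195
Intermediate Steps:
f(A) = A**2
m(x, L) = -4 + x
T = 39/5 (T = 7 - (3 + 1)/(-3 - 2) = 7 - 4/(-5) = 7 - 4*(-1)/5 = 7 - 1*(-4/5) = 7 + 4/5 = 39/5 ≈ 7.8000)
u(l, r) = -5 + l (u(l, r) = (-4 + l) - 1*1 = (-4 + l) - 1 = -5 + l)
(u(f(0), 3**2)*T)*(-5) = ((-5 + 0**2)*(39/5))*(-5) = ((-5 + 0)*(39/5))*(-5) = -5*39/5*(-5) = -39*(-5) = 195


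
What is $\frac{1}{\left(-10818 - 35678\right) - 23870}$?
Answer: $- \frac{1}{70366} \approx -1.4211 \cdot 10^{-5}$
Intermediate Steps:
$\frac{1}{\left(-10818 - 35678\right) - 23870} = \frac{1}{-46496 - 23870} = \frac{1}{-70366} = - \frac{1}{70366}$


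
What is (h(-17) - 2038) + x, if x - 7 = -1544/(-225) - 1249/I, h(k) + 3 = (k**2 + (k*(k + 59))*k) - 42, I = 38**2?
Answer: 3364988411/324900 ≈ 10357.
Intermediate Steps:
I = 1444
h(k) = -45 + k**2 + k**2*(59 + k) (h(k) = -3 + ((k**2 + (k*(k + 59))*k) - 42) = -3 + ((k**2 + (k*(59 + k))*k) - 42) = -3 + ((k**2 + k**2*(59 + k)) - 42) = -3 + (-42 + k**2 + k**2*(59 + k)) = -45 + k**2 + k**2*(59 + k))
x = 4222811/324900 (x = 7 + (-1544/(-225) - 1249/1444) = 7 + (-1544*(-1/225) - 1249*1/1444) = 7 + (1544/225 - 1249/1444) = 7 + 1948511/324900 = 4222811/324900 ≈ 12.997)
(h(-17) - 2038) + x = ((-45 + (-17)**3 + 60*(-17)**2) - 2038) + 4222811/324900 = ((-45 - 4913 + 60*289) - 2038) + 4222811/324900 = ((-45 - 4913 + 17340) - 2038) + 4222811/324900 = (12382 - 2038) + 4222811/324900 = 10344 + 4222811/324900 = 3364988411/324900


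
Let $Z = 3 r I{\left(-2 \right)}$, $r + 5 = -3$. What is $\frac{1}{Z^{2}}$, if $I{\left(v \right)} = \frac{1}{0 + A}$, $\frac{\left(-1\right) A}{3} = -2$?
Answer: $\frac{1}{16} \approx 0.0625$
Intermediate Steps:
$A = 6$ ($A = \left(-3\right) \left(-2\right) = 6$)
$I{\left(v \right)} = \frac{1}{6}$ ($I{\left(v \right)} = \frac{1}{0 + 6} = \frac{1}{6}$)
$r = -8$ ($r = -5 - 3 = -8$)
$Z = -4$ ($Z = 3 \left(-8\right) \frac{1}{6} = \left(-24\right) \frac{1}{6} = -4$)
$\frac{1}{Z^{2}} = \frac{1}{\left(-4\right)^{2}} = \frac{1}{16}$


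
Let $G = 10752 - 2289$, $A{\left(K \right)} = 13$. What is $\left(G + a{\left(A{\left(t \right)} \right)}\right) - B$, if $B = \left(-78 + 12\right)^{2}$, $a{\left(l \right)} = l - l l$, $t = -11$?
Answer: $3951$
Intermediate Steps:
$a{\left(l \right)} = l - l^{2}$
$G = 8463$ ($G = 10752 - 2289 = 8463$)
$B = 4356$ ($B = \left(-66\right)^{2} = 4356$)
$\left(G + a{\left(A{\left(t \right)} \right)}\right) - B = \left(8463 + 13 \left(1 - 13\right)\right) - 4356 = \left(8463 + 13 \left(-12\right)\right) - 4356 = \left(8463 - 156\right) - 4356 = 8307 - 4356 = 3951$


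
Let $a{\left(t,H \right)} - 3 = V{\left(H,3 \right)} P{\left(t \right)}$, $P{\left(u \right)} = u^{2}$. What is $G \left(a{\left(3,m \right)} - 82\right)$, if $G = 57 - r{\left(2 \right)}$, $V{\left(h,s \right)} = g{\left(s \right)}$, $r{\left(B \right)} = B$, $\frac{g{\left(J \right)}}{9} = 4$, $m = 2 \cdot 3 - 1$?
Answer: $13475$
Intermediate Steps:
$m = 5$ ($m = 6 - 1 = 5$)
$g{\left(J \right)} = 36$ ($g{\left(J \right)} = 9 \cdot 4 = 36$)
$V{\left(h,s \right)} = 36$
$a{\left(t,H \right)} = 3 + 36 t^{2}$
$G = 55$ ($G = 57 - 2 = 55$)
$G \left(a{\left(3,m \right)} - 82\right) = 55 \left(\left(3 + 36 \cdot 3^{2}\right) - 82\right) = 55 \left(\left(3 + 36 \cdot 9\right) - 82\right) = 55 \left(\left(3 + 324\right) - 82\right) = 55 \left(327 - 82\right) = 55 \cdot 245 = 13475$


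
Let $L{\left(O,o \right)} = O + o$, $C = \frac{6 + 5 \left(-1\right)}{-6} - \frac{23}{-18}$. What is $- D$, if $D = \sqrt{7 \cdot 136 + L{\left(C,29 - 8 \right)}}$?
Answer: $- \frac{\sqrt{8767}}{3} \approx -31.211$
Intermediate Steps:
$C = \frac{10}{9}$ ($C = \left(6 - 5\right) \left(- \frac{1}{6}\right) - - \frac{23}{18} = 1 \left(- \frac{1}{6}\right) + \frac{23}{18} = - \frac{1}{6} + \frac{23}{18} = \frac{10}{9} \approx 1.1111$)
$D = \frac{\sqrt{8767}}{3}$ ($D = \sqrt{7 \cdot 136 + \left(\frac{10}{9} + \left(29 - 8\right)\right)} = \sqrt{952 + \left(\frac{10}{9} + 21\right)} = \sqrt{952 + \frac{199}{9}} = \sqrt{\frac{8767}{9}} = \frac{\sqrt{8767}}{3} \approx 31.211$)
$- D = - \frac{\sqrt{8767}}{3}$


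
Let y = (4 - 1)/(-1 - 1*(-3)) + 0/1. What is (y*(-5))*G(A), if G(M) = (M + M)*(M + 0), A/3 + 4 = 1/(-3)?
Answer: -2535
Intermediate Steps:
A = -13 (A = -12 + 3/(-3) = -12 + 3*(-⅓) = -12 - 1 = -13)
G(M) = 2*M² (G(M) = (2*M)*M = 2*M²)
y = 3/2 (y = 3/(-1 + 3) + 0*1 = 3/2 + 0 = 3/2 ≈ 1.5000)
(y*(-5))*G(A) = ((3/2)*(-5))*(2*(-13)²) = -15*169 = -15/2*338 = -2535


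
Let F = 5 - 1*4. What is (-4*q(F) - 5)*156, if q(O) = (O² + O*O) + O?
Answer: -2652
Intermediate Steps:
F = 1 (F = 5 - 4 = 1)
q(O) = O + 2*O² (q(O) = (O² + O²) + O = 2*O² + O = O + 2*O²)
(-4*q(F) - 5)*156 = (-4*(1 + 2*1) - 5)*156 = (-4*(1 + 2) - 5)*156 = (-4*3 - 5)*156 = (-12 - 5)*156 = -17*156 = -2652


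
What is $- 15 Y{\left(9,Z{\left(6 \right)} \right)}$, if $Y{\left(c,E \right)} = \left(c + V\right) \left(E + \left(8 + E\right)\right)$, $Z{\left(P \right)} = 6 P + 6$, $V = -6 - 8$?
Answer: $6900$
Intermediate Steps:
$V = -14$ ($V = -6 - 8 = -14$)
$Z{\left(P \right)} = 6 + 6 P$
$Y{\left(c,E \right)} = \left(-14 + c\right) \left(8 + 2 E\right)$ ($Y{\left(c,E \right)} = \left(c - 14\right) \left(E + \left(8 + E\right)\right) = \left(-14 + c\right) \left(8 + 2 E\right)$)
$- 15 Y{\left(9,Z{\left(6 \right)} \right)} = - 15 \left(-112 - 28 \left(6 + 6 \cdot 6\right) + 8 \cdot 9 + 2 \left(6 + 6 \cdot 6\right) 9\right) = - 15 \left(-112 - 28 \left(6 + 36\right) + 72 + 2 \left(6 + 36\right) 9\right) = - 15 \left(-112 - 1176 + 72 + 2 \cdot 42 \cdot 9\right) = - 15 \left(-112 - 1176 + 72 + 756\right) = \left(-15\right) \left(-460\right) = 6900$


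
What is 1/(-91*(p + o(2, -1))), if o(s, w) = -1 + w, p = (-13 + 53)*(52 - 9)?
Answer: -1/156338 ≈ -6.3964e-6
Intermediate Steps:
p = 1720 (p = 40*43 = 1720)
1/(-91*(p + o(2, -1))) = 1/(-91*(1720 + (-1 - 1))) = 1/(-91*(1720 - 2)) = 1/(-91*1718) = 1/(-156338) = -1/156338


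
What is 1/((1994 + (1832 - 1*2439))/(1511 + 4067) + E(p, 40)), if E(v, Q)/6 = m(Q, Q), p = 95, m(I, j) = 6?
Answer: 5578/202195 ≈ 0.027587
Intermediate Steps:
E(v, Q) = 36 (E(v, Q) = 6*6 = 36)
1/((1994 + (1832 - 1*2439))/(1511 + 4067) + E(p, 40)) = 1/((1994 + (1832 - 1*2439))/(1511 + 4067) + 36) = 1/((1994 + (1832 - 2439))/5578 + 36) = 1/((1994 - 607)*(1/5578) + 36) = 1/(1387*(1/5578) + 36) = 1/(1387/5578 + 36) = 1/(202195/5578) = 5578/202195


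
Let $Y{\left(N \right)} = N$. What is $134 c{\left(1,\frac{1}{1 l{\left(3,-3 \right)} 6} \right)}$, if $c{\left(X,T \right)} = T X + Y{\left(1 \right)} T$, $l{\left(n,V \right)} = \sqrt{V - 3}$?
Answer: $- \frac{67 i \sqrt{6}}{9} \approx - 18.235 i$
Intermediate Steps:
$l{\left(n,V \right)} = \sqrt{-3 + V}$
$c{\left(X,T \right)} = T + T X$ ($c{\left(X,T \right)} = T X + 1 T = T X + T = T + T X$)
$134 c{\left(1,\frac{1}{1 l{\left(3,-3 \right)} 6} \right)} = 134 \frac{1 + 1}{1 \sqrt{-3 - 3} \cdot 6} = 134 \frac{1}{1 \sqrt{-6} \cdot 6} \cdot 2 = 134 \frac{1}{1 i \sqrt{6} \cdot 6} \cdot 2 = 134 \frac{1}{i \sqrt{6} \cdot 6} \cdot 2 = 134 \frac{1}{6 i \sqrt{6}} \cdot 2 = 134 - \frac{i \sqrt{6}}{36} \cdot 2 = 134 \left(- \frac{i \sqrt{6}}{18}\right) = - \frac{67 i \sqrt{6}}{9}$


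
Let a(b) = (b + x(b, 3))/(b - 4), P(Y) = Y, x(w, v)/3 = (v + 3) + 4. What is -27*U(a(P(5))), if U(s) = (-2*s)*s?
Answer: 66150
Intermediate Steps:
x(w, v) = 21 + 3*v (x(w, v) = 3*((v + 3) + 4) = 3*((3 + v) + 4) = 3*(7 + v) = 21 + 3*v)
a(b) = (30 + b)/(-4 + b) (a(b) = (b + (21 + 3*3))/(b - 4) = (b + (21 + 9))/(-4 + b) = (b + 30)/(-4 + b) = (30 + b)/(-4 + b))
U(s) = -2*s²
-27*U(a(P(5))) = -(-54)*((30 + 5)/(-4 + 5))² = -(-54)*(35/1)² = -(-54)*(1*35)² = -(-54)*35² = -(-54)*1225 = -27*(-2450) = 66150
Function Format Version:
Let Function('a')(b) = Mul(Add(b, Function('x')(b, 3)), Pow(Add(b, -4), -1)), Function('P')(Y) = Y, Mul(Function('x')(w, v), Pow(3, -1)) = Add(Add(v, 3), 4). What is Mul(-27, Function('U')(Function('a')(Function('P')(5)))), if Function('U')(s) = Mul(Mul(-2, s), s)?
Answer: 66150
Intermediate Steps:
Function('x')(w, v) = Add(21, Mul(3, v)) (Function('x')(w, v) = Mul(3, Add(Add(v, 3), 4)) = Mul(3, Add(Add(3, v), 4)) = Mul(3, Add(7, v)) = Add(21, Mul(3, v)))
Function('a')(b) = Mul(Pow(Add(-4, b), -1), Add(30, b)) (Function('a')(b) = Mul(Add(b, Add(21, Mul(3, 3))), Pow(Add(b, -4), -1)) = Mul(Add(b, Add(21, 9)), Pow(Add(-4, b), -1)) = Mul(Add(b, 30), Pow(Add(-4, b), -1)) = Mul(Add(30, b), Pow(Add(-4, b), -1)) = Mul(Pow(Add(-4, b), -1), Add(30, b)))
Function('U')(s) = Mul(-2, Pow(s, 2))
Mul(-27, Function('U')(Function('a')(Function('P')(5)))) = Mul(-27, Mul(-2, Pow(Mul(Pow(Add(-4, 5), -1), Add(30, 5)), 2))) = Mul(-27, Mul(-2, Pow(Mul(Pow(1, -1), 35), 2))) = Mul(-27, Mul(-2, Pow(Mul(1, 35), 2))) = Mul(-27, Mul(-2, Pow(35, 2))) = Mul(-27, Mul(-2, 1225)) = Mul(-27, -2450) = 66150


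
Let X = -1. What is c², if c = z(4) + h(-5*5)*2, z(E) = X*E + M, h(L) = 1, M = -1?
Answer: 9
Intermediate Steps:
z(E) = -1 - E (z(E) = -E - 1 = -1 - E)
c = -3 (c = (-1 - 1*4) + 1*2 = (-1 - 4) + 2 = -5 + 2 = -3)
c² = (-3)² = 9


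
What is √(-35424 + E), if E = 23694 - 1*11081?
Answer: I*√22811 ≈ 151.03*I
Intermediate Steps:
E = 12613 (E = 23694 - 11081 = 12613)
√(-35424 + E) = √(-35424 + 12613) = √(-22811) = I*√22811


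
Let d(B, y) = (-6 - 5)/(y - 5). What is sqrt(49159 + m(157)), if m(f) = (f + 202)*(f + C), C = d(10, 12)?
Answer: sqrt(5142935)/7 ≈ 323.97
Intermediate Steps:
d(B, y) = -11/(-5 + y)
C = -11/7 (C = -11/(-5 + 12) = -11/7 ≈ -1.5714)
m(f) = (202 + f)*(-11/7 + f) (m(f) = (f + 202)*(f - 11/7) = (202 + f)*(-11/7 + f))
sqrt(49159 + m(157)) = sqrt(49159 + (-2222/7 + 157**2 + (1403/7)*157)) = sqrt(49159 + (-2222/7 + 24649 + 220271/7)) = sqrt(49159 + 390592/7) = sqrt(734705/7) = sqrt(5142935)/7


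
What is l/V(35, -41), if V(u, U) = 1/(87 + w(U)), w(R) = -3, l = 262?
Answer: 22008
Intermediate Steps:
V(u, U) = 1/84 (V(u, U) = 1/(87 - 3) = 1/84)
l/V(35, -41) = 262/(1/84) = 262*84 = 22008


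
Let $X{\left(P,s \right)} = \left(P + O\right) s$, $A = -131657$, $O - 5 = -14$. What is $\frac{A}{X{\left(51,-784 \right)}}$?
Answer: $\frac{131657}{32928} \approx 3.9983$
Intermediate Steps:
$O = -9$ ($O = 5 - 14 = -9$)
$X{\left(P,s \right)} = s \left(-9 + P\right)$ ($X{\left(P,s \right)} = \left(P - 9\right) s = \left(-9 + P\right) s = s \left(-9 + P\right)$)
$\frac{A}{X{\left(51,-784 \right)}} = - \frac{131657}{\left(-784\right) \left(-9 + 51\right)} = - \frac{131657}{\left(-784\right) 42} = - \frac{131657}{-32928} = \left(-131657\right) \left(- \frac{1}{32928}\right) = \frac{131657}{32928}$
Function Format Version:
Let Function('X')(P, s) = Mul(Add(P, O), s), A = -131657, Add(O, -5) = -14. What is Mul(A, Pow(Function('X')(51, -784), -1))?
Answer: Rational(131657, 32928) ≈ 3.9983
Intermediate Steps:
O = -9 (O = Add(5, -14) = -9)
Function('X')(P, s) = Mul(s, Add(-9, P)) (Function('X')(P, s) = Mul(Add(P, -9), s) = Mul(Add(-9, P), s) = Mul(s, Add(-9, P)))
Mul(A, Pow(Function('X')(51, -784), -1)) = Mul(-131657, Pow(Mul(-784, Add(-9, 51)), -1)) = Mul(-131657, Pow(Mul(-784, 42), -1)) = Mul(-131657, Pow(-32928, -1)) = Mul(-131657, Rational(-1, 32928)) = Rational(131657, 32928)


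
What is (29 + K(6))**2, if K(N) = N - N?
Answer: 841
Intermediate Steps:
K(N) = 0
(29 + K(6))**2 = (29 + 0)**2 = 29**2 = 841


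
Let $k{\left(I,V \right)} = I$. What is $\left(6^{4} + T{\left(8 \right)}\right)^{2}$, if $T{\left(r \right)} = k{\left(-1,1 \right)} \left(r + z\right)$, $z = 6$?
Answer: $1643524$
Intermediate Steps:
$T{\left(r \right)} = -6 - r$ ($T{\left(r \right)} = - (r + 6) = - (6 + r) = -6 - r$)
$\left(6^{4} + T{\left(8 \right)}\right)^{2} = \left(6^{4} - 14\right)^{2} = \left(1296 - 14\right)^{2} = 1282^{2} = 1643524$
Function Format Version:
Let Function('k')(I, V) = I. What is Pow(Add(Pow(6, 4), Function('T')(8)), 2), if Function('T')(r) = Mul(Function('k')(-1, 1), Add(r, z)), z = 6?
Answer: 1643524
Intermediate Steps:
Function('T')(r) = Add(-6, Mul(-1, r)) (Function('T')(r) = Mul(-1, Add(r, 6)) = Mul(-1, Add(6, r)) = Add(-6, Mul(-1, r)))
Pow(Add(Pow(6, 4), Function('T')(8)), 2) = Pow(Add(Pow(6, 4), Add(-6, Mul(-1, 8))), 2) = Pow(Add(1296, Add(-6, -8)), 2) = Pow(Add(1296, -14), 2) = Pow(1282, 2) = 1643524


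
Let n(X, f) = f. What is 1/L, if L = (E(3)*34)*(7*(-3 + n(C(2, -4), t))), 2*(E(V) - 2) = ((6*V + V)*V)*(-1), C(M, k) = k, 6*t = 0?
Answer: 1/21063 ≈ 4.7477e-5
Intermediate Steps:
t = 0 (t = (⅙)*0 = 0)
E(V) = 2 - 7*V²/2 (E(V) = 2 + (((6*V + V)*V)*(-1))/2 = 2 + (((7*V)*V)*(-1))/2 = 2 + ((7*V²)*(-1))/2 = 2 + (-7*V²)/2 = 2 - 7*V²/2)
L = 21063 (L = ((2 - 7/2*3²)*34)*(7*(-3 + 0)) = ((2 - 7/2*9)*34)*(7*(-3)) = ((2 - 63/2)*34)*(-21) = -59/2*34*(-21) = -1003*(-21) = 21063)
1/L = 1/21063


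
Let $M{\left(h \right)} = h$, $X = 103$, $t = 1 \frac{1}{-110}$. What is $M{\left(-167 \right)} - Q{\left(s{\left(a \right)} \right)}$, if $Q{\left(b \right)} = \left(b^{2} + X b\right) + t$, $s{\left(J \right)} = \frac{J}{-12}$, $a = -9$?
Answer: $- \frac{215427}{880} \approx -244.8$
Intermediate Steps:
$t = - \frac{1}{110}$ ($t = 1 \left(- \frac{1}{110}\right) = - \frac{1}{110} \approx -0.0090909$)
$s{\left(J \right)} = - \frac{J}{12}$ ($s{\left(J \right)} = J \left(- \frac{1}{12}\right) = - \frac{J}{12}$)
$Q{\left(b \right)} = - \frac{1}{110} + b^{2} + 103 b$ ($Q{\left(b \right)} = \left(b^{2} + 103 b\right) - \frac{1}{110} = - \frac{1}{110} + b^{2} + 103 b$)
$M{\left(-167 \right)} - Q{\left(s{\left(a \right)} \right)} = -167 - \left(- \frac{1}{110} + \left(\left(- \frac{1}{12}\right) \left(-9\right)\right)^{2} + 103 \left(\left(- \frac{1}{12}\right) \left(-9\right)\right)\right) = -167 - \left(- \frac{1}{110} + \left(\frac{3}{4}\right)^{2} + 103 \cdot \frac{3}{4}\right) = -167 - \left(- \frac{1}{110} + \frac{9}{16} + \frac{309}{4}\right) = -167 - \frac{68467}{880} = - \frac{215427}{880}$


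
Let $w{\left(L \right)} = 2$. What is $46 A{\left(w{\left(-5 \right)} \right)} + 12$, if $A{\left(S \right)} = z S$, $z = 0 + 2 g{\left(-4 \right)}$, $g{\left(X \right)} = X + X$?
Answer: $-1460$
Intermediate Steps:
$g{\left(X \right)} = 2 X$
$z = -16$ ($z = 0 + 2 \cdot 2 \left(-4\right) = 0 + 2 \left(-8\right) = 0 - 16 = -16$)
$A{\left(S \right)} = - 16 S$
$46 A{\left(w{\left(-5 \right)} \right)} + 12 = 46 \left(\left(-16\right) 2\right) + 12 = 46 \left(-32\right) + 12 = -1472 + 12 = -1460$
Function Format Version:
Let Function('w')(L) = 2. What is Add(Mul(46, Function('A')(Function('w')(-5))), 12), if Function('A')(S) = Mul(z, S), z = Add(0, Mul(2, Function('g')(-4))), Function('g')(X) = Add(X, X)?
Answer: -1460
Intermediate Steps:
Function('g')(X) = Mul(2, X)
z = -16 (z = Add(0, Mul(2, Mul(2, -4))) = Add(0, Mul(2, -8)) = Add(0, -16) = -16)
Function('A')(S) = Mul(-16, S)
Add(Mul(46, Function('A')(Function('w')(-5))), 12) = Add(Mul(46, Mul(-16, 2)), 12) = Add(Mul(46, -32), 12) = Add(-1472, 12) = -1460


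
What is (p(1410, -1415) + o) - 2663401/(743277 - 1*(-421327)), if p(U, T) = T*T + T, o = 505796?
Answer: 2919200710623/1164604 ≈ 2.5066e+6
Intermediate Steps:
p(U, T) = T + T**2 (p(U, T) = T**2 + T = T + T**2)
(p(1410, -1415) + o) - 2663401/(743277 - 1*(-421327)) = (-1415*(1 - 1415) + 505796) - 2663401/(743277 - 1*(-421327)) = (-1415*(-1414) + 505796) - 2663401/(743277 + 421327) = (2000810 + 505796) - 2663401/1164604 = 2506606 - 2663401*1/1164604 = 2506606 - 2663401/1164604 = 2919200710623/1164604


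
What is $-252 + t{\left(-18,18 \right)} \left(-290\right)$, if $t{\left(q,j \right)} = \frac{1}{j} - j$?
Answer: $\frac{44567}{9} \approx 4951.9$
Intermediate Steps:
$-252 + t{\left(-18,18 \right)} \left(-290\right) = -252 + \left(\frac{1}{18} - 18\right) \left(-290\right) = -252 - - \frac{46835}{9} = -252 + \frac{46835}{9} = \frac{44567}{9}$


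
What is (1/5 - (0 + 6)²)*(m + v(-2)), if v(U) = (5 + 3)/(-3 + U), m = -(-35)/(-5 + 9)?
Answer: -25597/100 ≈ -255.97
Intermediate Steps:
m = 35/4 (m = -(-35)/4 = -5*(-7/4) = 35/4 ≈ 8.7500)
v(U) = 8/(-3 + U)
(1/5 - (0 + 6)²)*(m + v(-2)) = (1/5 - (0 + 6)²)*(35/4 + 8/(-3 - 2)) = (⅕ - 1*6²)*(35/4 + 8/(-5)) = (⅕ - 1*36)*(35/4 + 8*(-⅕)) = (⅕ - 36)*(35/4 - 8/5) = -179/5*143/20 = -25597/100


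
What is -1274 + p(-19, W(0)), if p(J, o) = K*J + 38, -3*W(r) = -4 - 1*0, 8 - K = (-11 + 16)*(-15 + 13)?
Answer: -1578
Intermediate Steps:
K = 18 (K = 8 - (-11 + 16)*(-15 + 13) = 8 - 5*(-2) = 8 - 1*(-10) = 8 + 10 = 18)
W(r) = 4/3 (W(r) = -(-4 - 1*0)/3 = -(-4 + 0)/3 = -⅓*(-4) = 4/3)
p(J, o) = 38 + 18*J (p(J, o) = 18*J + 38 = 38 + 18*J)
-1274 + p(-19, W(0)) = -1274 + (38 + 18*(-19)) = -1274 + (38 - 342) = -1274 - 304 = -1578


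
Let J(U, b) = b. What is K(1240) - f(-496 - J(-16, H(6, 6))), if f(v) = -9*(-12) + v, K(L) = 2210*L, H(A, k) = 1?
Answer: 2740789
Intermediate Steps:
f(v) = 108 + v
K(1240) - f(-496 - J(-16, H(6, 6))) = 2210*1240 - (108 + (-496 - 1*1)) = 2740400 - (108 + (-496 - 1)) = 2740400 - (108 - 497) = 2740400 - 1*(-389) = 2740400 + 389 = 2740789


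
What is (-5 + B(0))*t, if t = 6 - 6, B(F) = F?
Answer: 0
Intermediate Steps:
t = 0
(-5 + B(0))*t = (-5 + 0)*0 = -5*0 = 0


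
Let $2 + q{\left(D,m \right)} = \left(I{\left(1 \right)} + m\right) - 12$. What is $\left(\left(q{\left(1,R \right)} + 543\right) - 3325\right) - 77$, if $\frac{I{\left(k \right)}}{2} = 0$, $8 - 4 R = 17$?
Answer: $- \frac{11501}{4} \approx -2875.3$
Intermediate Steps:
$R = - \frac{9}{4}$ ($R = 2 - \frac{17}{4} = - \frac{9}{4} \approx -2.25$)
$I{\left(k \right)} = 0$ ($I{\left(k \right)} = 2 \cdot 0 = 0$)
$q{\left(D,m \right)} = -14 + m$ ($q{\left(D,m \right)} = -2 + \left(\left(0 + m\right) - 12\right) = -2 + \left(m - 12\right) = -2 + \left(-12 + m\right) = -14 + m$)
$\left(\left(q{\left(1,R \right)} + 543\right) - 3325\right) - 77 = \left(\left(\left(-14 - \frac{9}{4}\right) + 543\right) - 3325\right) - 77 = \left(\left(- \frac{65}{4} + 543\right) - 3325\right) - 77 = \left(\frac{2107}{4} - 3325\right) - 77 = - \frac{11193}{4} - 77 = - \frac{11501}{4}$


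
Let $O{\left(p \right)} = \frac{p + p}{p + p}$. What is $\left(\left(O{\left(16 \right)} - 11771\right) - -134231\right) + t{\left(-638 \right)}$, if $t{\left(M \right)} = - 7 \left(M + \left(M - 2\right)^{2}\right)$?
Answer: $-2740273$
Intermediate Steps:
$O{\left(p \right)} = 1$ ($O{\left(p \right)} = \frac{2 p}{2 p} = 2 p \frac{1}{2 p} = 1$)
$t{\left(M \right)} = - 7 M - 7 \left(-2 + M\right)^{2}$ ($t{\left(M \right)} = - 7 \left(M + \left(-2 + M\right)^{2}\right) = - 7 M - 7 \left(-2 + M\right)^{2}$)
$\left(\left(O{\left(16 \right)} - 11771\right) - -134231\right) + t{\left(-638 \right)} = \left(\left(1 - 11771\right) - -134231\right) - \left(-4466 + 7 \left(-2 - 638\right)^{2}\right) = \left(\left(1 - 11771\right) + 134231\right) + \left(4466 - 7 \left(-640\right)^{2}\right) = \left(-11770 + 134231\right) + \left(4466 - 2867200\right) = 122461 + \left(4466 - 2867200\right) = 122461 - 2862734 = -2740273$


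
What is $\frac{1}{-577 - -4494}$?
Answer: $\frac{1}{3917} \approx 0.0002553$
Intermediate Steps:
$\frac{1}{-577 - -4494} = \frac{1}{-577 + 4494} = \frac{1}{3917}$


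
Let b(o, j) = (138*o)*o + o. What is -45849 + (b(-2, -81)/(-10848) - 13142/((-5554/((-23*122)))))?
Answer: -790607879851/15062448 ≈ -52489.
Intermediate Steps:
b(o, j) = o + 138*o² (b(o, j) = 138*o² + o = o + 138*o²)
-45849 + (b(-2, -81)/(-10848) - 13142/((-5554/((-23*122))))) = -45849 + (-2*(1 + 138*(-2))/(-10848) - 13142/((-5554/((-23*122))))) = -45849 + (-2*(1 - 276)*(-1/10848) - 13142/((-5554/(-2806)))) = -45849 + (-2*(-275)*(-1/10848) - 13142/((-5554*(-1/2806)))) = -45849 + (550*(-1/10848) - 13142/2777/1403) = -45849 + (-275/5424 - 13142*1403/2777) = -45849 + (-275/5424 - 18438226/2777) = -45849 - 100009701499/15062448 = -790607879851/15062448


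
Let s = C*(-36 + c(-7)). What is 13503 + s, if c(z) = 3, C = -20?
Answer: 14163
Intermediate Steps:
s = 660 (s = -20*(-36 + 3) = -20*(-33) = 660)
13503 + s = 13503 + 660 = 14163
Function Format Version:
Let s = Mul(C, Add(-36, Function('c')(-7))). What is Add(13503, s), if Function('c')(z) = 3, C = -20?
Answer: 14163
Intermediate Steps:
s = 660 (s = Mul(-20, Add(-36, 3)) = Mul(-20, -33) = 660)
Add(13503, s) = Add(13503, 660) = 14163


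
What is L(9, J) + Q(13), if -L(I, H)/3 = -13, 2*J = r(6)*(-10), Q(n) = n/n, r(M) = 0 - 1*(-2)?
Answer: 40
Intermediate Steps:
r(M) = 2 (r(M) = 0 + 2 = 2)
Q(n) = 1
J = -10 (J = (2*(-10))/2 = (1/2)*(-20) = -10)
L(I, H) = 39 (L(I, H) = -3*(-13) = 39)
L(9, J) + Q(13) = 39 + 1 = 40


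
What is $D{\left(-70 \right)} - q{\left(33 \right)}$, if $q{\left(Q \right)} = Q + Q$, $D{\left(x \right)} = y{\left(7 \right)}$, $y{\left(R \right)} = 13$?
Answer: $-53$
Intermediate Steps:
$D{\left(x \right)} = 13$
$q{\left(Q \right)} = 2 Q$
$D{\left(-70 \right)} - q{\left(33 \right)} = 13 - 2 \cdot 33 = 13 - 66 = -53$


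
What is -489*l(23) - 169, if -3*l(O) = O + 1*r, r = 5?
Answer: 4395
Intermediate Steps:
l(O) = -5/3 - O/3 (l(O) = -(O + 1*5)/3 = -(O + 5)/3 = -(5 + O)/3 = -5/3 - O/3)
-489*l(23) - 169 = -489*(-5/3 - ⅓*23) - 169 = -489*(-5/3 - 23/3) - 169 = -489*(-28/3) - 169 = 4564 - 169 = 4395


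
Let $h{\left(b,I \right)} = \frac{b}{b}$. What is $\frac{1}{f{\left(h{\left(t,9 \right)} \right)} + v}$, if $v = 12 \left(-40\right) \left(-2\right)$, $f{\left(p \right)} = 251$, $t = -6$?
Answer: $\frac{1}{1211} \approx 0.00082576$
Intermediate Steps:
$h{\left(b,I \right)} = 1$
$v = 960$ ($v = \left(-480\right) \left(-2\right) = 960$)
$\frac{1}{f{\left(h{\left(t,9 \right)} \right)} + v} = \frac{1}{251 + 960} = \frac{1}{1211}$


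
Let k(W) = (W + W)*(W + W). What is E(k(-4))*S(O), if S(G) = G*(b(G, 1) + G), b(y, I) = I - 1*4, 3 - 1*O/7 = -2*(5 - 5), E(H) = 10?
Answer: 3780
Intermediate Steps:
k(W) = 4*W² (k(W) = (2*W)*(2*W) = 4*W²)
O = 21 (O = 21 - (-14)*(5 - 5) = 21 - (-14)*0 = 21 - 7*0 = 21 + 0 = 21)
b(y, I) = -4 + I (b(y, I) = I - 4 = -4 + I)
S(G) = G*(-3 + G) (S(G) = G*((-4 + 1) + G) = G*(-3 + G))
E(k(-4))*S(O) = 10*(21*(-3 + 21)) = 10*(21*18) = 10*378 = 3780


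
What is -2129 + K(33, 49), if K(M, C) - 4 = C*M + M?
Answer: -475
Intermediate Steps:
K(M, C) = 4 + M + C*M (K(M, C) = 4 + (C*M + M) = 4 + (M + C*M) = 4 + M + C*M)
-2129 + K(33, 49) = -2129 + (4 + 33 + 49*33) = -2129 + (4 + 33 + 1617) = -2129 + 1654 = -475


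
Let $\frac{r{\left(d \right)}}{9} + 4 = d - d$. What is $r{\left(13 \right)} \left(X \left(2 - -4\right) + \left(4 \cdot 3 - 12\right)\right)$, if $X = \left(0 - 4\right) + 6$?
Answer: $-432$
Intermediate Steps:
$X = 2$ ($X = -4 + 6 = 2$)
$r{\left(d \right)} = -36$ ($r{\left(d \right)} = -36 + 9 \left(d - d\right) = -36 + 9 \cdot 0 = -36 + 0 = -36$)
$r{\left(13 \right)} \left(X \left(2 - -4\right) + \left(4 \cdot 3 - 12\right)\right) = - 36 \left(2 \left(2 - -4\right) + \left(4 \cdot 3 - 12\right)\right) = - 36 \left(2 \left(2 + 4\right) + \left(12 - 12\right)\right) = - 36 \left(2 \cdot 6 + 0\right) = - 36 \left(12 + 0\right) = \left(-36\right) 12 = -432$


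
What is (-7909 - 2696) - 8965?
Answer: -19570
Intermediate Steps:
(-7909 - 2696) - 8965 = -10605 - 8965 = -19570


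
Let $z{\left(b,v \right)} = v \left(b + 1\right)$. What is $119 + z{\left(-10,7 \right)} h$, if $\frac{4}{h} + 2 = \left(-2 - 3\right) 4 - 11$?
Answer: $\frac{1393}{11} \approx 126.64$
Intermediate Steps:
$z{\left(b,v \right)} = v \left(1 + b\right)$
$h = - \frac{4}{33}$ ($h = \frac{4}{-2 + \left(\left(-2 - 3\right) 4 - 11\right)} = \frac{4}{-2 - 31} = \frac{4}{-33} = 4 \left(- \frac{1}{33}\right) = - \frac{4}{33} \approx -0.12121$)
$119 + z{\left(-10,7 \right)} h = 119 + 7 \left(1 - 10\right) \left(- \frac{4}{33}\right) = 119 + 7 \left(-9\right) \left(- \frac{4}{33}\right) = 119 - - \frac{84}{11} = 119 + \frac{84}{11} = \frac{1393}{11}$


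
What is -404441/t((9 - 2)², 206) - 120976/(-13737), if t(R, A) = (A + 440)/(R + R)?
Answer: -14326074715/233529 ≈ -61346.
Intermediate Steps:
t(R, A) = (440 + A)/(2*R) (t(R, A) = (440 + A)/((2*R)) = (440 + A)*(1/(2*R)) = (440 + A)/(2*R))
-404441/t((9 - 2)², 206) - 120976/(-13737) = -404441*2*(9 - 2)²/(440 + 206) - 120976/(-13737) = -404441/((½)*646/7²) - 120976*(-1/13737) = -404441/((½)*646/49) + 120976/13737 = -404441/((½)*(1/49)*646) + 120976/13737 = -404441/323/49 + 120976/13737 = -404441*49/323 + 120976/13737 = -19817609/323 + 120976/13737 = -14326074715/233529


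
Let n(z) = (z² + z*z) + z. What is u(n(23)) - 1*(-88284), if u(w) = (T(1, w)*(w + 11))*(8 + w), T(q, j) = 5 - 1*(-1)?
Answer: 7223412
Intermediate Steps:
n(z) = z + 2*z² (n(z) = (z² + z²) + z = 2*z² + z = z + 2*z²)
T(q, j) = 6 (T(q, j) = 5 + 1 = 6)
u(w) = (8 + w)*(66 + 6*w) (u(w) = (6*(w + 11))*(8 + w) = (6*(11 + w))*(8 + w) = (66 + 6*w)*(8 + w) = (8 + w)*(66 + 6*w))
u(n(23)) - 1*(-88284) = (528 + 6*(23*(1 + 2*23))² + 114*(23*(1 + 2*23))) - 1*(-88284) = (528 + 6*(23*(1 + 46))² + 114*(23*(1 + 46))) + 88284 = (528 + 6*(23*47)² + 114*(23*47)) + 88284 = (528 + 6*1081² + 114*1081) + 88284 = (528 + 6*1168561 + 123234) + 88284 = (528 + 7011366 + 123234) + 88284 = 7135128 + 88284 = 7223412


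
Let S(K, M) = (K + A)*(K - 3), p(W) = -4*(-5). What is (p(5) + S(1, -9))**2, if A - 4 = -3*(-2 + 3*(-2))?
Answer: 1444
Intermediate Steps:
p(W) = 20
A = 28 (A = 4 - 3*(-2 + 3*(-2)) = 4 - 3*(-2 - 6) = 4 - 3*(-8) = 4 + 24 = 28)
S(K, M) = (-3 + K)*(28 + K) (S(K, M) = (K + 28)*(K - 3) = (28 + K)*(-3 + K) = (-3 + K)*(28 + K))
(p(5) + S(1, -9))**2 = (20 + (-84 + 1**2 + 25*1))**2 = (20 + (-84 + 1 + 25))**2 = (20 - 58)**2 = (-38)**2 = 1444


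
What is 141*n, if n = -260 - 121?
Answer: -53721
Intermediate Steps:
n = -381
141*n = 141*(-381) = -53721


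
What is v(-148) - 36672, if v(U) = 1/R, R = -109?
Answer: -3997249/109 ≈ -36672.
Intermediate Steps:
v(U) = -1/109 (v(U) = 1/(-109) = -1/109)
v(-148) - 36672 = -1/109 - 36672 = -3997249/109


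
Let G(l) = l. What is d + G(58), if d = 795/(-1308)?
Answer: 25023/436 ≈ 57.392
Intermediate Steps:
d = -265/436 (d = 795*(-1/1308) = -265/436 ≈ -0.60780)
d + G(58) = -265/436 + 58 = 25023/436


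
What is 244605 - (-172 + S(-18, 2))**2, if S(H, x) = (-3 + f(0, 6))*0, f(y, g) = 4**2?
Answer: 215021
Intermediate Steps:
f(y, g) = 16
S(H, x) = 0 (S(H, x) = (-3 + 16)*0 = 13*0 = 0)
244605 - (-172 + S(-18, 2))**2 = 244605 - (-172 + 0)**2 = 244605 - 1*(-172)**2 = 244605 - 1*29584 = 244605 - 29584 = 215021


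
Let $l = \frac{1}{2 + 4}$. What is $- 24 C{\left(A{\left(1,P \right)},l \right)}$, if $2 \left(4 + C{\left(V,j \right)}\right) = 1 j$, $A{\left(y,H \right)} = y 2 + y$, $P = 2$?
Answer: $94$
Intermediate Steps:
$A{\left(y,H \right)} = 3 y$ ($A{\left(y,H \right)} = 2 y + y = 3 y$)
$l = \frac{1}{6} \approx 0.16667$
$C{\left(V,j \right)} = -4 + \frac{j}{2}$ ($C{\left(V,j \right)} = -4 + \frac{1 j}{2} = -4 + \frac{j}{2}$)
$- 24 C{\left(A{\left(1,P \right)},l \right)} = - 24 \left(-4 + \frac{1}{2} \cdot \frac{1}{6}\right) = - 24 \left(-4 + \frac{1}{12}\right) = \left(-24\right) \left(- \frac{47}{12}\right) = 94$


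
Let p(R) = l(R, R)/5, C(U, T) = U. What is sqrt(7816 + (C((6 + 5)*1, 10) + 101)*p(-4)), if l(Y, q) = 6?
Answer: 2*sqrt(49690)/5 ≈ 89.165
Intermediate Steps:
p(R) = 6/5
sqrt(7816 + (C((6 + 5)*1, 10) + 101)*p(-4)) = sqrt(7816 + ((6 + 5)*1 + 101)*(6/5)) = sqrt(7816 + (11*1 + 101)*(6/5)) = sqrt(7816 + (11 + 101)*(6/5)) = sqrt(7816 + 112*(6/5)) = sqrt(7816 + 672/5) = sqrt(39752/5) = 2*sqrt(49690)/5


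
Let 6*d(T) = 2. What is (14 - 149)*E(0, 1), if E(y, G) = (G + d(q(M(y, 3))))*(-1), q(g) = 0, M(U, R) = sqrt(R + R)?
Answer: 180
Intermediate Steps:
M(U, R) = sqrt(2)*sqrt(R) (M(U, R) = sqrt(2*R) = sqrt(2)*sqrt(R))
d(T) = 1/3 (d(T) = (1/6)*2 = 1/3)
E(y, G) = -1/3 - G (E(y, G) = (G + 1/3)*(-1) = (1/3 + G)*(-1) = -1/3 - G)
(14 - 149)*E(0, 1) = (14 - 149)*(-1/3 - 1*1) = -135*(-1/3 - 1) = -135*(-4/3) = 180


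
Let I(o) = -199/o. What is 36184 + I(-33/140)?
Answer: 1221932/33 ≈ 37028.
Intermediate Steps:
36184 + I(-33/140) = 36184 - 199/((-33/140)) = 36184 - 199/((-33*1/140)) = 36184 - 199/(-33/140) = 36184 - 199*(-140/33) = 36184 + 27860/33 = 1221932/33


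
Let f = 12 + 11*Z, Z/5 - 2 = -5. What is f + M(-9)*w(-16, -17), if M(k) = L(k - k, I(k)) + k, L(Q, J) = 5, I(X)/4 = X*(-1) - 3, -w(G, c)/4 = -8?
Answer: -281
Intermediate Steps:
w(G, c) = 32 (w(G, c) = -4*(-8) = 32)
I(X) = -12 - 4*X (I(X) = 4*(X*(-1) - 3) = 4*(-X - 3) = 4*(-3 - X) = -12 - 4*X)
Z = -15 (Z = 10 + 5*(-5) = 10 - 25 = -15)
M(k) = 5 + k
f = -153 (f = 12 + 11*(-15) = 12 - 165 = -153)
f + M(-9)*w(-16, -17) = -153 + (5 - 9)*32 = -153 - 4*32 = -153 - 128 = -281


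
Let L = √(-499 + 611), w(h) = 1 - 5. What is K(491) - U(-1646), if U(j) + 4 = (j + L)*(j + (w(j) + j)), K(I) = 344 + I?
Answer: -5424377 + 13184*√7 ≈ -5.3895e+6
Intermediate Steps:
w(h) = -4
L = 4*√7 (L = √112 = 4*√7 ≈ 10.583)
U(j) = -4 + (-4 + 2*j)*(j + 4*√7) (U(j) = -4 + (j + 4*√7)*(j + (-4 + j)) = -4 + (j + 4*√7)*(-4 + 2*j) = -4 + (-4 + 2*j)*(j + 4*√7))
K(491) - U(-1646) = (344 + 491) - (-4 - 16*√7 - 4*(-1646) + 2*(-1646)² + 8*(-1646)*√7) = 835 - (-4 - 16*√7 + 6584 + 2*2709316 - 13168*√7) = 835 - (-4 - 16*√7 + 6584 + 5418632 - 13168*√7) = 835 - (5425212 - 13184*√7) = 835 + (-5425212 + 13184*√7) = -5424377 + 13184*√7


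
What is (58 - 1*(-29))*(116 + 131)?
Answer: 21489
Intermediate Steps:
(58 - 1*(-29))*(116 + 131) = (58 + 29)*247 = 87*247 = 21489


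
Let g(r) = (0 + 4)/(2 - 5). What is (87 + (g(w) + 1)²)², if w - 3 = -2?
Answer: 614656/81 ≈ 7588.3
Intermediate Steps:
w = 1 (w = 3 - 2 = 1)
g(r) = -4/3 (g(r) = 4/(-3) = 4*(-⅓) = -4/3)
(87 + (g(w) + 1)²)² = (87 + (-4/3 + 1)²)² = (87 + (-⅓)²)² = (87 + ⅑)² = (784/9)² = 614656/81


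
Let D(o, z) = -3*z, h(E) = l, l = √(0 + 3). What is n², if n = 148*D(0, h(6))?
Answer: 591408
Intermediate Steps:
l = √3 ≈ 1.7320
h(E) = √3
n = -444*√3 (n = 148*(-3*√3) = -444*√3 ≈ -769.03)
n² = (-444*√3)² = 591408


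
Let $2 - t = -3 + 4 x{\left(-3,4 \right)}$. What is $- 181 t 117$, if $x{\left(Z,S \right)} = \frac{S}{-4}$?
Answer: $-190593$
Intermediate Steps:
$x{\left(Z,S \right)} = - \frac{S}{4}$ ($x{\left(Z,S \right)} = S \left(- \frac{1}{4}\right) = - \frac{S}{4}$)
$t = 9$ ($t = 2 - \left(-3 + 4 \left(\left(- \frac{1}{4}\right) 4\right)\right) = 2 - \left(-3 + 4 \left(-1\right)\right) = 2 - \left(-3 - 4\right) = 2 - -7 = 2 + 7 = 9$)
$- 181 t 117 = \left(-181\right) 9 \cdot 117 = \left(-1629\right) 117 = -190593$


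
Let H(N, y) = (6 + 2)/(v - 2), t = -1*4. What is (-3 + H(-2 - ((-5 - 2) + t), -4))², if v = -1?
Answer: 289/9 ≈ 32.111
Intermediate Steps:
t = -4
H(N, y) = -8/3 (H(N, y) = (6 + 2)/(-1 - 2) = 8/(-3) = 8*(-⅓) = -8/3)
(-3 + H(-2 - ((-5 - 2) + t), -4))² = (-3 - 8/3)² = (-17/3)² = 289/9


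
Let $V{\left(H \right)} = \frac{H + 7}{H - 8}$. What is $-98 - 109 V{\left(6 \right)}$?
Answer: $\frac{1221}{2} \approx 610.5$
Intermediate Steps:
$V{\left(H \right)} = \frac{7 + H}{-8 + H}$
$-98 - 109 V{\left(6 \right)} = -98 - 109 \frac{7 + 6}{-8 + 6} = -98 - 109 \frac{1}{-2} \cdot 13 = -98 - 109 \left(\left(- \frac{1}{2}\right) 13\right) = -98 - - \frac{1417}{2} = -98 + \frac{1417}{2} = \frac{1221}{2}$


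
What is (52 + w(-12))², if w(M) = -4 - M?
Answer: 3600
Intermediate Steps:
(52 + w(-12))² = (52 + (-4 - 1*(-12)))² = (52 + (-4 + 12))² = (52 + 8)² = 60² = 3600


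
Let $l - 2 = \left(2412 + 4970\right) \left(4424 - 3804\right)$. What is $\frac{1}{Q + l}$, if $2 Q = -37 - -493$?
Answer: $\frac{1}{4577070} \approx 2.1848 \cdot 10^{-7}$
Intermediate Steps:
$Q = 228$ ($Q = \frac{-37 - -493}{2} = \frac{-37 + 493}{2} = \frac{1}{2} \cdot 456 = 228$)
$l = 4576842$ ($l = 2 + \left(2412 + 4970\right) \left(4424 - 3804\right) = 2 + 7382 \cdot 620 = 2 + 4576840 = 4576842$)
$\frac{1}{Q + l} = \frac{1}{228 + 4576842} = \frac{1}{4577070}$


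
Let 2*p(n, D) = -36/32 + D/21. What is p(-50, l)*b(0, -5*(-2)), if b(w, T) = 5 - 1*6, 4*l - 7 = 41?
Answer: 31/112 ≈ 0.27679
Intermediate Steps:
l = 12 (l = 7/4 + (¼)*41 = 7/4 + 41/4 = 12)
p(n, D) = -9/16 + D/42 (p(n, D) = (-36/32 + D/21)/2 = (-36*1/32 + D*(1/21))/2 = (-9/8 + D/21)/2 = -9/16 + D/42)
b(w, T) = -1 (b(w, T) = 5 - 6 = -1)
p(-50, l)*b(0, -5*(-2)) = (-9/16 + (1/42)*12)*(-1) = (-9/16 + 2/7)*(-1) = -31/112*(-1) = 31/112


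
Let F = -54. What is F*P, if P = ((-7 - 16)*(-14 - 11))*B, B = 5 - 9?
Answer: 124200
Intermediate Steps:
B = -4
P = -2300 (P = ((-7 - 16)*(-14 - 11))*(-4) = -23*(-25)*(-4) = 575*(-4) = -2300)
F*P = -54*(-2300) = 124200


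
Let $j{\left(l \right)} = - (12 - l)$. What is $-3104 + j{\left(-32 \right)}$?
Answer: $-3148$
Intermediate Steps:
$j{\left(l \right)} = -12 + l$
$-3104 + j{\left(-32 \right)} = -3104 - 44 = -3148$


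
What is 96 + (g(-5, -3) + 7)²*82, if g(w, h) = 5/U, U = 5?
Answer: 5344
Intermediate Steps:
g(w, h) = 1 (g(w, h) = 5/5 = 5*(⅕) = 1)
96 + (g(-5, -3) + 7)²*82 = 96 + (1 + 7)²*82 = 96 + 8²*82 = 96 + 64*82 = 96 + 5248 = 5344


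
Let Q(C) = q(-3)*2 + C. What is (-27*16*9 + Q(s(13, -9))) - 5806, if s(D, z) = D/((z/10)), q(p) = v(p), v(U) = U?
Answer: -87430/9 ≈ -9714.4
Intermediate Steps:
q(p) = p
s(D, z) = 10*D/z (s(D, z) = D/((z*(1/10))) = D/((z/10)) = D*(10/z) = 10*D/z)
Q(C) = -6 + C (Q(C) = -3*2 + C = -6 + C)
(-27*16*9 + Q(s(13, -9))) - 5806 = (-27*16*9 + (-6 + 10*13/(-9))) - 5806 = (-432*9 + (-6 + 10*13*(-1/9))) - 5806 = (-3888 + (-6 - 130/9)) - 5806 = (-3888 - 184/9) - 5806 = -35176/9 - 5806 = -87430/9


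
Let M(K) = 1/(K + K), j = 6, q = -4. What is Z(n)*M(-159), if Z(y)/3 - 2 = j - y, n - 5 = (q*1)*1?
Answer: -7/106 ≈ -0.066038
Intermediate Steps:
n = 1 (n = 5 - 4*1*1 = 5 - 4*1 = 5 - 4 = 1)
Z(y) = 24 - 3*y (Z(y) = 6 + 3*(6 - y) = 6 + (18 - 3*y) = 24 - 3*y)
M(K) = 1/(2*K)
Z(n)*M(-159) = (24 - 3*1)*((½)/(-159)) = (24 - 3)*((½)*(-1/159)) = 21*(-1/318) = -7/106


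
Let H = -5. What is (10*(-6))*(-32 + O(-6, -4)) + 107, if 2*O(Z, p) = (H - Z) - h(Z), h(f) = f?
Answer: 1817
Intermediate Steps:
O(Z, p) = -5/2 - Z (O(Z, p) = ((-5 - Z) - Z)/2 = (-5 - 2*Z)/2 = -5/2 - Z)
(10*(-6))*(-32 + O(-6, -4)) + 107 = (10*(-6))*(-32 + (-5/2 - 1*(-6))) + 107 = -60*(-32 + (-5/2 + 6)) + 107 = -60*(-32 + 7/2) + 107 = -60*(-57/2) + 107 = 1710 + 107 = 1817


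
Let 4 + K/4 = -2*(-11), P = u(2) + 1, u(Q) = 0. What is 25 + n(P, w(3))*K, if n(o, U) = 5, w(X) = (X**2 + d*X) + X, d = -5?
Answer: 385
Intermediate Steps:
w(X) = X**2 - 4*X (w(X) = (X**2 - 5*X) + X = X**2 - 4*X)
P = 1 (P = 0 + 1 = 1)
K = 72 (K = -16 + 4*(-2*(-11)) = -16 + 4*22 = -16 + 88 = 72)
25 + n(P, w(3))*K = 25 + 5*72 = 25 + 360 = 385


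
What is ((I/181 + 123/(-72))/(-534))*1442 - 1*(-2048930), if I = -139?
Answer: 2376455118437/1159848 ≈ 2.0489e+6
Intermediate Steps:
((I/181 + 123/(-72))/(-534))*1442 - 1*(-2048930) = ((-139/181 + 123/(-72))/(-534))*1442 - 1*(-2048930) = ((-139*1/181 + 123*(-1/72))*(-1/534))*1442 + 2048930 = ((-139/181 - 41/24)*(-1/534))*1442 + 2048930 = -10757/4344*(-1/534)*1442 + 2048930 = (10757/2319696)*1442 + 2048930 = 7755797/1159848 + 2048930 = 2376455118437/1159848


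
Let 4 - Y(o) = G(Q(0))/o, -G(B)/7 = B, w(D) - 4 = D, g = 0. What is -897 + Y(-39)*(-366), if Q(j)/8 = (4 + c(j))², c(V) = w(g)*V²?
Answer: 78619/13 ≈ 6047.6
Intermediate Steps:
w(D) = 4 + D
c(V) = 4*V² (c(V) = (4 + 0)*V² = 4*V²)
Q(j) = 8*(4 + 4*j²)²
G(B) = -7*B
Y(o) = 4 + 896/o (Y(o) = 4 - (-896*(1 + 0²)²)/o = 4 - (-896*(1 + 0)²)/o = 4 - (-896*1²)/o = 4 - (-896)/o = 4 + 896/o)
-897 + Y(-39)*(-366) = -897 + (4 + 896/(-39))*(-366) = -897 + (4 + 896*(-1/39))*(-366) = -897 + (4 - 896/39)*(-366) = -897 - 740/39*(-366) = -897 + 90280/13 = 78619/13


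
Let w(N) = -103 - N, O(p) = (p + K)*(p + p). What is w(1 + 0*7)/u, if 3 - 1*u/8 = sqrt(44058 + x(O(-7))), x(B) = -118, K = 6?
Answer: 39/43931 + 338*sqrt(65)/43931 ≈ 0.062918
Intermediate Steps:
O(p) = 2*p*(6 + p) (O(p) = (p + 6)*(p + p) = (6 + p)*(2*p) = 2*p*(6 + p))
u = 24 - 208*sqrt(65) (u = 24 - 8*sqrt(44058 - 118) = 24 - 208*sqrt(65) ≈ -1652.9)
w(1 + 0*7)/u = (-103 - (1 + 0*7))/(24 - 208*sqrt(65)) = (-103 - (1 + 0))/(24 - 208*sqrt(65)) = (-103 - 1*1)/(24 - 208*sqrt(65)) = (-103 - 1)/(24 - 208*sqrt(65)) = -104/(24 - 208*sqrt(65))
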